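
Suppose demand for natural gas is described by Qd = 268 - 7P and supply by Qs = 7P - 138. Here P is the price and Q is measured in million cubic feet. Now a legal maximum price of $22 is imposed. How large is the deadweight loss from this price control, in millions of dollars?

Setting quantity demanded equal to quantity supplied, 268 - 7P = 7P - 138, gives P* = 29 and Q* = 65.
The ceiling of 22 is below the equilibrium price 29, so it binds.
At P = 22: Qd = 268 - 7·22 = 114 and Qs = 7·22 - 138 = 16.
Quantity traded falls to 16. At Q = 16 the demand price is (268 - 16)/7 = 36 and the supply price is (138 + 16)/7 = 22.
Deadweight loss = ½ · (36 - 22) · (65 - 16) = ½ · 14 · 49 = 343.

343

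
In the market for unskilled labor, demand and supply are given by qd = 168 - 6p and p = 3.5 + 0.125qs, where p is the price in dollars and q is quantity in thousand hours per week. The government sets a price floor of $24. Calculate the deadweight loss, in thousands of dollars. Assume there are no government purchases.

Rearranging supply gives qs = 8p - 28. Without the control the market clears where 168 - 6p = 8p - 28, i.e. p* = 14 and q* = 84.
Because the floor (24) lies above the market-clearing price, it is binding.
At p = 24: qd = 168 - 6·24 = 24 and qs = 8·24 - 28 = 164.
Quantity traded falls to 24. At q = 24 the demand price is (168 - 24)/6 = 24 and the supply price is (28 + 24)/8 = 6.5.
Deadweight loss = ½ · (24 - 6.5) · (84 - 24) = ½ · 17.5 · 60 = 525.

525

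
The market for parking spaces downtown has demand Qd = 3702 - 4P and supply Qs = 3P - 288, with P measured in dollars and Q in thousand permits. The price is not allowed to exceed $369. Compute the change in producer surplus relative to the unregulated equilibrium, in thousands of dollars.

-225220.5

In a free market, 3702 - 4P = 3P - 288 gives the equilibrium P* = 570, Q* = 1422.
Since 369 < 570, the ceiling is binding.
At P = 369: Qd = 3702 - 4·369 = 2226 and Qs = 3·369 - 288 = 819.
Producer surplus without the control is ½ · (570 - 96) · 1422 = 337014.
With the ceiling, producers sell 819 units at 369, so PS = ½ · (369 - 96) · 819 = 111793.5.
Change in producer surplus = 111793.5 - 337014 = -225220.5.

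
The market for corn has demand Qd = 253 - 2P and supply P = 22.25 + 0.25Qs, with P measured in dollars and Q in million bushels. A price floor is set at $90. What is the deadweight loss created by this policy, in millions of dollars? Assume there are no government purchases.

1633.5

Rearranging supply gives Qs = 4P - 89. In a free market, 253 - 2P = 4P - 89 gives the equilibrium P* = 57, Q* = 139.
Because the floor (90) lies above the market-clearing price, it is binding.
At P = 90: Qd = 253 - 2·90 = 73 and Qs = 4·90 - 89 = 271.
Quantity traded falls to 73. At Q = 73 the demand price is (253 - 73)/2 = 90 and the supply price is (89 + 73)/4 = 40.5.
Deadweight loss = ½ · (90 - 40.5) · (139 - 73) = ½ · 49.5 · 66 = 1633.5.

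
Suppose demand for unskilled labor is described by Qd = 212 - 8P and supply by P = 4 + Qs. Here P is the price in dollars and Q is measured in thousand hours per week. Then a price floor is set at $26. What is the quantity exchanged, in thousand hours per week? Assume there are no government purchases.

4

Rearranging supply gives Qs = P - 4. Setting quantity demanded equal to quantity supplied, 212 - 8P = P - 4, gives P* = 24 and Q* = 20.
Because the floor (26) lies above the market-clearing price, it is binding.
At P = 26: Qd = 212 - 8·26 = 4 and Qs = 26 - 4 = 22.
The quantity actually transacted is the short side, demand: 4.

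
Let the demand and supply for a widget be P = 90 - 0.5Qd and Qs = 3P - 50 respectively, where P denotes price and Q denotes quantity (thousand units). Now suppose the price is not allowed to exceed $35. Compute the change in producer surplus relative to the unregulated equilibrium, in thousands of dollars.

Rearranging demand gives Qd = 180 - 2P. In a free market, 180 - 2P = 3P - 50 gives the equilibrium P* = 46, Q* = 88.
Because the ceiling (35) lies below the market-clearing price, it is binding.
At P = 35: Qd = 180 - 2·35 = 110 and Qs = 3·35 - 50 = 55.
Producer surplus without the control is ½ · (46 - 50/3) · 88 = 3872/3.
With the ceiling, producers sell 55 units at 35, so PS = ½ · (35 - 50/3) · 55 = 3025/6.
Change in producer surplus = 3025/6 - 3872/3 = -786.5.

-786.5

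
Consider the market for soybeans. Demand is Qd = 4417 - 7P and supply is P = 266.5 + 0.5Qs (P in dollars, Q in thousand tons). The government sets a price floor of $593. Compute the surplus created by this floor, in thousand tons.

387

Rearranging supply gives Qs = 2P - 533. In a free market, 4417 - 7P = 2P - 533 gives the equilibrium P* = 550, Q* = 567.
The floor of 593 is above the equilibrium price 550, so it binds.
At P = 593: Qd = 4417 - 7·593 = 266 and Qs = 2·593 - 533 = 653.
Surplus = Qs - Qd = 653 - 266 = 387.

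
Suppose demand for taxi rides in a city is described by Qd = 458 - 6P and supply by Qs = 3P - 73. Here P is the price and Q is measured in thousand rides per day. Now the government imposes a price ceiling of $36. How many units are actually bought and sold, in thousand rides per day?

Setting quantity demanded equal to quantity supplied, 458 - 6P = 3P - 73, gives P* = 59 and Q* = 104.
The ceiling of 36 is below the equilibrium price 59, so it binds.
At P = 36: Qd = 458 - 6·36 = 242 and Qs = 3·36 - 73 = 35.
The quantity actually transacted is the short side, supply: 35.

35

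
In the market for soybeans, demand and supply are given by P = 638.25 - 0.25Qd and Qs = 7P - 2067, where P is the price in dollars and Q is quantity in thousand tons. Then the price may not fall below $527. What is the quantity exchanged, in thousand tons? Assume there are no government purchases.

Rearranging demand gives Qd = 2553 - 4P. In a free market, 2553 - 4P = 7P - 2067 gives the equilibrium P* = 420, Q* = 873.
The floor of 527 is above the equilibrium price 420, so it binds.
At P = 527: Qd = 2553 - 4·527 = 445 and Qs = 7·527 - 2067 = 1622.
The quantity actually transacted is the short side, demand: 445.

445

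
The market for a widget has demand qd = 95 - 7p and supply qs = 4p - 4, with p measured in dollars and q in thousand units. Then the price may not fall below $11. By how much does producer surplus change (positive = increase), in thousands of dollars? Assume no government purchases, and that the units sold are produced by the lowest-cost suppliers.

Setting quantity demanded equal to quantity supplied, 95 - 7p = 4p - 4, gives p* = 9 and q* = 32.
Since 11 > 9, the floor is binding.
At p = 11: qd = 95 - 7·11 = 18 and qs = 4·11 - 4 = 40.
Producer surplus without the control is ½ · (9 - 1) · 32 = 128.
With the floor, 18 units are sold at 11. The supply price at q = 18 is 5.5, so PS = ½ · [(11 - 1) + (11 - 5.5)] · 18 = 139.5.
Change in producer surplus = 139.5 - 128 = 11.5.

11.5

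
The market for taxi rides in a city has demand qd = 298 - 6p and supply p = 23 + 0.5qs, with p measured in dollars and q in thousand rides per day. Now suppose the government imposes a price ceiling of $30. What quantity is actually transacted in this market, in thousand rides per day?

Rearranging supply gives qs = 2p - 46. Setting quantity demanded equal to quantity supplied, 298 - 6p = 2p - 46, gives p* = 43 and q* = 40.
Since 30 < 43, the ceiling is binding.
At p = 30: qd = 298 - 6·30 = 118 and qs = 2·30 - 46 = 14.
The quantity actually transacted is the short side, supply: 14.

14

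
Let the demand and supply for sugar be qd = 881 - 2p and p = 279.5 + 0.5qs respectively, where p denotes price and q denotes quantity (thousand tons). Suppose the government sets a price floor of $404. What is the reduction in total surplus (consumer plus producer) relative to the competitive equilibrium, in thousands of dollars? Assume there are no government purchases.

3872

Rearranging supply gives qs = 2p - 559. Equilibrium: 881 - 2p = 2p - 559, so 1440 = 4p and p* = 360, q* = 161.
The floor of 404 is above the equilibrium price 360, so it binds.
At p = 404: qd = 881 - 2·404 = 73 and qs = 2·404 - 559 = 249.
Quantity traded falls to 73. At q = 73 the demand price is (881 - 73)/2 = 404 and the supply price is (559 + 73)/2 = 316.
Deadweight loss = ½ · (404 - 316) · (161 - 73) = ½ · 88 · 88 = 3872.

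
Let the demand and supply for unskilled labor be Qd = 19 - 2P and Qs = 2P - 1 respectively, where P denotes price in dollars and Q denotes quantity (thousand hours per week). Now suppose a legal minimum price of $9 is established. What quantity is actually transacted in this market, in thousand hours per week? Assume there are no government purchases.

Setting quantity demanded equal to quantity supplied, 19 - 2P = 2P - 1, gives P* = 5 and Q* = 9.
Since 9 > 5, the floor is binding.
At P = 9: Qd = 19 - 2·9 = 1 and Qs = 2·9 - 1 = 17.
The quantity actually transacted is the short side, demand: 1.

1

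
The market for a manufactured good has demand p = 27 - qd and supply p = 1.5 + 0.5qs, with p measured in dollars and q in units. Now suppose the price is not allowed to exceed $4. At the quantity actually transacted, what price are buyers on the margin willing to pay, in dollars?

Rearranging demand gives qd = 27 - p; rearranging supply gives qs = 2p - 3. Setting quantity demanded equal to quantity supplied, 27 - p = 2p - 3, gives p* = 10 and q* = 17.
Because the ceiling (4) lies below the market-clearing price, it is binding.
At p = 4: qd = 27 - 4 = 23 and qs = 2·4 - 3 = 5.
Only 5 units reach the market. On the demand curve, the marginal buyer's willingness to pay at q = 5 is (27 - 5) = 22.

22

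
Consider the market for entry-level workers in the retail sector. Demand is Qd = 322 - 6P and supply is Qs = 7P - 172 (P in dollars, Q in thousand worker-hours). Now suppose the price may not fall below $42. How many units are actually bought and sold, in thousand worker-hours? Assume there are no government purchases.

Setting quantity demanded equal to quantity supplied, 322 - 6P = 7P - 172, gives P* = 38 and Q* = 94.
The floor of 42 is above the equilibrium price 38, so it binds.
At P = 42: Qd = 322 - 6·42 = 70 and Qs = 7·42 - 172 = 122.
The quantity actually transacted is the short side, demand: 70.

70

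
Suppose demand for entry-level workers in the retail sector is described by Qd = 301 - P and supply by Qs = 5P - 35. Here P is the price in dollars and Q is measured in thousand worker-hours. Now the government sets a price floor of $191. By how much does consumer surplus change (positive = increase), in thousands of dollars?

-23962.5

Setting quantity demanded equal to quantity supplied, 301 - P = 5P - 35, gives P* = 56 and Q* = 245.
Because the floor (191) lies above the market-clearing price, it is binding.
At P = 191: Qd = 301 - 191 = 110 and Qs = 5·191 - 35 = 920.
Consumer surplus without the control is ½ · (301 - 56) · 245 = 30012.5.
With the floor, consumers buy 110 units at 191, so CS = ½ · (301 - 191) · 110 = 6050.
Change in consumer surplus = 6050 - 30012.5 = -23962.5.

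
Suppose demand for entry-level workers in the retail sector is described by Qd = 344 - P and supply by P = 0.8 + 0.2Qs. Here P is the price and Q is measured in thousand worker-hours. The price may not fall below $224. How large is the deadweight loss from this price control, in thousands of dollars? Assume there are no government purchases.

Rearranging supply gives Qs = 5P - 4. Without the control the market clears where 344 - P = 5P - 4, i.e. P* = 58 and Q* = 286.
Because the floor (224) lies above the market-clearing price, it is binding.
At P = 224: Qd = 344 - 224 = 120 and Qs = 5·224 - 4 = 1116.
Quantity traded falls to 120. At Q = 120 the demand price is 344 - 120 = 224 and the supply price is (4 + 120)/5 = 24.8.
Deadweight loss = ½ · (224 - 24.8) · (286 - 120) = ½ · 199.2 · 166 = 16533.6.

16533.6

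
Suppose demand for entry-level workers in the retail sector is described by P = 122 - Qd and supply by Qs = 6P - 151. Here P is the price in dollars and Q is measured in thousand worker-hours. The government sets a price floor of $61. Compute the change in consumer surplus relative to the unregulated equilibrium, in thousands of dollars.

Rearranging demand gives Qd = 122 - P. Without the control the market clears where 122 - P = 6P - 151, i.e. P* = 39 and Q* = 83.
Since 61 > 39, the floor is binding.
At P = 61: Qd = 122 - 61 = 61 and Qs = 6·61 - 151 = 215.
Consumer surplus without the control is ½ · (122 - 39) · 83 = 3444.5.
With the floor, consumers buy 61 units at 61, so CS = ½ · (122 - 61) · 61 = 1860.5.
Change in consumer surplus = 1860.5 - 3444.5 = -1584.

-1584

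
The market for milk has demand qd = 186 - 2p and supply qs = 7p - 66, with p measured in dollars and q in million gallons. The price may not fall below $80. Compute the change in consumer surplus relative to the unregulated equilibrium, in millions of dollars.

Equilibrium: 186 - 2p = 7p - 66, so 252 = 9p and p* = 28, q* = 130.
The floor of 80 is above the equilibrium price 28, so it binds.
At p = 80: qd = 186 - 2·80 = 26 and qs = 7·80 - 66 = 494.
Consumer surplus without the control is ½ · (93 - 28) · 130 = 4225.
With the floor, consumers buy 26 units at 80, so CS = ½ · (93 - 80) · 26 = 169.
Change in consumer surplus = 169 - 4225 = -4056.

-4056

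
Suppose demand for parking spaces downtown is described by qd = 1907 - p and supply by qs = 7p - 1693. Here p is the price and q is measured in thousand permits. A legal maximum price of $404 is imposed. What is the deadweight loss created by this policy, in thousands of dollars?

Without the control the market clears where 1907 - p = 7p - 1693, i.e. p* = 450 and q* = 1457.
Since 404 < 450, the ceiling is binding.
At p = 404: qd = 1907 - 404 = 1503 and qs = 7·404 - 1693 = 1135.
Quantity traded falls to 1135. At q = 1135 the demand price is 1907 - 1135 = 772 and the supply price is (1693 + 1135)/7 = 404.
Deadweight loss = ½ · (772 - 404) · (1457 - 1135) = ½ · 368 · 322 = 59248.

59248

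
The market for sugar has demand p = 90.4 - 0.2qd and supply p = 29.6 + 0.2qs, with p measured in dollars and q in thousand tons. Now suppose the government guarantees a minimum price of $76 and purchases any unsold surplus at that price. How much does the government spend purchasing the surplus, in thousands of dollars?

12160

Rearranging demand gives qd = 452 - 5p; rearranging supply gives qs = 5p - 148. Setting quantity demanded equal to quantity supplied, 452 - 5p = 5p - 148, gives p* = 60 and q* = 152.
Because the floor (76) lies above the market-clearing price, it is binding.
At p = 76: qd = 452 - 5·76 = 72 and qs = 5·76 - 148 = 232.
Surplus = qs - qd = 160.
Government expenditure = surplus × support price = 160 × 76 = 12160.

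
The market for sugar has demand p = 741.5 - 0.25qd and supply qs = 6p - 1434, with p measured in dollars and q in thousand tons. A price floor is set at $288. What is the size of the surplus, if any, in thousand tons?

Rearranging demand gives qd = 2966 - 4p. Without the control the market clears where 2966 - 4p = 6p - 1434, i.e. p* = 440 and q* = 1206.
The floor of 288 is below the equilibrium price 440, so it is not binding; the market clears at p* = 440, q* = 1206.
Since the control does not bind, there is no surplus.

0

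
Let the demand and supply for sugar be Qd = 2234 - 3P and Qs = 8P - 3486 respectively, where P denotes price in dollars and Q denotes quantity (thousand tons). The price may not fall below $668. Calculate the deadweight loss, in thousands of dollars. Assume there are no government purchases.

45177

Setting quantity demanded equal to quantity supplied, 2234 - 3P = 8P - 3486, gives P* = 520 and Q* = 674.
Because the floor (668) lies above the market-clearing price, it is binding.
At P = 668: Qd = 2234 - 3·668 = 230 and Qs = 8·668 - 3486 = 1858.
Quantity traded falls to 230. At Q = 230 the demand price is (2234 - 230)/3 = 668 and the supply price is (3486 + 230)/8 = 464.5.
Deadweight loss = ½ · (668 - 464.5) · (674 - 230) = ½ · 203.5 · 444 = 45177.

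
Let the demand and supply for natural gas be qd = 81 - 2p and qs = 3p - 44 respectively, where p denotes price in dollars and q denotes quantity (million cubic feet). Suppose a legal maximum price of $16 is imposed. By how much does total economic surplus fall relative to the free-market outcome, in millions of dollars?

Without the control the market clears where 81 - 2p = 3p - 44, i.e. p* = 25 and q* = 31.
Because the ceiling (16) lies below the market-clearing price, it is binding.
At p = 16: qd = 81 - 2·16 = 49 and qs = 3·16 - 44 = 4.
Quantity traded falls to 4. At q = 4 the demand price is (81 - 4)/2 = 38.5 and the supply price is (44 + 4)/3 = 16.
Deadweight loss = ½ · (38.5 - 16) · (31 - 4) = ½ · 22.5 · 27 = 303.75.

303.75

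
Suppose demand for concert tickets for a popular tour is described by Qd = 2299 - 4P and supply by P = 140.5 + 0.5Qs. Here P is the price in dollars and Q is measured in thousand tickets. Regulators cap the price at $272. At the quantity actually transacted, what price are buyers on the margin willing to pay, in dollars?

509

Rearranging supply gives Qs = 2P - 281. In a free market, 2299 - 4P = 2P - 281 gives the equilibrium P* = 430, Q* = 579.
The ceiling of 272 is below the equilibrium price 430, so it binds.
At P = 272: Qd = 2299 - 4·272 = 1211 and Qs = 2·272 - 281 = 263.
Only 263 units reach the market. On the demand curve, the marginal buyer's willingness to pay at Q = 263 is (2299 - 263)/4 = 509.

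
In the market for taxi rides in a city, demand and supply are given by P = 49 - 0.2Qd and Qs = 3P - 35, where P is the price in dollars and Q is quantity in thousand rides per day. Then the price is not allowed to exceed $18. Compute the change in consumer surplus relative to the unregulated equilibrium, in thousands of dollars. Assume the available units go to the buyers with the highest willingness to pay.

Rearranging demand gives Qd = 245 - 5P. Without the control the market clears where 245 - 5P = 3P - 35, i.e. P* = 35 and Q* = 70.
Since 18 < 35, the ceiling is binding.
At P = 18: Qd = 245 - 5·18 = 155 and Qs = 3·18 - 35 = 19.
Consumer surplus without the control is ½ · (49 - 35) · 70 = 490.
With the ceiling, 19 units are sold at 18 (assume they go to the highest-value buyers). The demand price at Q = 19 is 45.2, so CS = ½ · [(49 - 18) + (45.2 - 18)] · 19 = 552.9.
Change in consumer surplus = 552.9 - 490 = 62.9.

62.9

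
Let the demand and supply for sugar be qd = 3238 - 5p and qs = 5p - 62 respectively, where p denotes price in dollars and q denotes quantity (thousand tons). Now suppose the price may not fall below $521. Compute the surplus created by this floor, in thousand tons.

1910

Equilibrium: 3238 - 5p = 5p - 62, so 3300 = 10p and p* = 330, q* = 1588.
Since 521 > 330, the floor is binding.
At p = 521: qd = 3238 - 5·521 = 633 and qs = 5·521 - 62 = 2543.
Surplus = qs - qd = 2543 - 633 = 1910.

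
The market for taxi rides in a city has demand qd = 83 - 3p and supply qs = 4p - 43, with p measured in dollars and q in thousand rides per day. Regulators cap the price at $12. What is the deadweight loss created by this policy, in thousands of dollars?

168

Without the control the market clears where 83 - 3p = 4p - 43, i.e. p* = 18 and q* = 29.
Because the ceiling (12) lies below the market-clearing price, it is binding.
At p = 12: qd = 83 - 3·12 = 47 and qs = 4·12 - 43 = 5.
Quantity traded falls to 5. At q = 5 the demand price is (83 - 5)/3 = 26 and the supply price is (43 + 5)/4 = 12.
Deadweight loss = ½ · (26 - 12) · (29 - 5) = ½ · 14 · 24 = 168.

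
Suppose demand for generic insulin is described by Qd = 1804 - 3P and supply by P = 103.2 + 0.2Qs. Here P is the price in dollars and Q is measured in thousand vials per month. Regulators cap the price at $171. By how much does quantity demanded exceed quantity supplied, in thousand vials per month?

Rearranging supply gives Qs = 5P - 516. Setting quantity demanded equal to quantity supplied, 1804 - 3P = 5P - 516, gives P* = 290 and Q* = 934.
Because the ceiling (171) lies below the market-clearing price, it is binding.
At P = 171: Qd = 1804 - 3·171 = 1291 and Qs = 5·171 - 516 = 339.
Shortage = Qd - Qs = 1291 - 339 = 952.

952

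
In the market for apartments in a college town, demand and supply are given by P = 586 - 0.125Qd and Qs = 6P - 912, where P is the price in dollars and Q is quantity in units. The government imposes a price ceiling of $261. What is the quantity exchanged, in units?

654

Rearranging demand gives Qd = 4688 - 8P. Without the control the market clears where 4688 - 8P = 6P - 912, i.e. P* = 400 and Q* = 1488.
Because the ceiling (261) lies below the market-clearing price, it is binding.
At P = 261: Qd = 4688 - 8·261 = 2600 and Qs = 6·261 - 912 = 654.
The quantity actually transacted is the short side, supply: 654.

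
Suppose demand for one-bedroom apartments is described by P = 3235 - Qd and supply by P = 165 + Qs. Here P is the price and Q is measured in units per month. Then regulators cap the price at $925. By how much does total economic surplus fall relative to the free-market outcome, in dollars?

Rearranging demand gives Qd = 3235 - P; rearranging supply gives Qs = P - 165. Setting quantity demanded equal to quantity supplied, 3235 - P = P - 165, gives P* = 1700 and Q* = 1535.
Because the ceiling (925) lies below the market-clearing price, it is binding.
At P = 925: Qd = 3235 - 925 = 2310 and Qs = 925 - 165 = 760.
Quantity traded falls to 760. At Q = 760 the demand price is 3235 - 760 = 2475 and the supply price is 165 + 760 = 925.
Deadweight loss = ½ · (2475 - 925) · (1535 - 760) = ½ · 1550 · 775 = 600625.

600625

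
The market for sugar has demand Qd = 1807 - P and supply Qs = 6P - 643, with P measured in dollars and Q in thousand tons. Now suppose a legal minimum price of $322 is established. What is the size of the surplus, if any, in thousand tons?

0

Setting quantity demanded equal to quantity supplied, 1807 - P = 6P - 643, gives P* = 350 and Q* = 1457.
The floor of 322 is below the equilibrium price 350, so it is not binding; the market clears at P* = 350, Q* = 1457.
Since the control does not bind, there is no surplus.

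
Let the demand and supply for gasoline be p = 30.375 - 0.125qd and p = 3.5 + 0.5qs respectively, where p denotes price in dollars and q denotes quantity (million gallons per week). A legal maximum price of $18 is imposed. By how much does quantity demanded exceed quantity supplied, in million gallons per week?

Rearranging demand gives qd = 243 - 8p; rearranging supply gives qs = 2p - 7. In a free market, 243 - 8p = 2p - 7 gives the equilibrium p* = 25, q* = 43.
The ceiling of 18 is below the equilibrium price 25, so it binds.
At p = 18: qd = 243 - 8·18 = 99 and qs = 2·18 - 7 = 29.
Shortage = qd - qs = 99 - 29 = 70.

70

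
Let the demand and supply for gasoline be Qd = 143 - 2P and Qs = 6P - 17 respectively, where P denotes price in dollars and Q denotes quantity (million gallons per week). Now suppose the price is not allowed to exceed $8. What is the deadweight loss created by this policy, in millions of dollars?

1728

Equilibrium: 143 - 2P = 6P - 17, so 160 = 8P and P* = 20, Q* = 103.
The ceiling of 8 is below the equilibrium price 20, so it binds.
At P = 8: Qd = 143 - 2·8 = 127 and Qs = 6·8 - 17 = 31.
Quantity traded falls to 31. At Q = 31 the demand price is (143 - 31)/2 = 56 and the supply price is (17 + 31)/6 = 8.
Deadweight loss = ½ · (56 - 8) · (103 - 31) = ½ · 48 · 72 = 1728.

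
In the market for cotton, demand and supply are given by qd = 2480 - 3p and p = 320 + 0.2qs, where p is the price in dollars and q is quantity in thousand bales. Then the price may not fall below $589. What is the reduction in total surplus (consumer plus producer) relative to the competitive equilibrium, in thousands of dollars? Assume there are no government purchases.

14978.4

Rearranging supply gives qs = 5p - 1600. Equilibrium: 2480 - 3p = 5p - 1600, so 4080 = 8p and p* = 510, q* = 950.
The floor of 589 is above the equilibrium price 510, so it binds.
At p = 589: qd = 2480 - 3·589 = 713 and qs = 5·589 - 1600 = 1345.
Quantity traded falls to 713. At q = 713 the demand price is (2480 - 713)/3 = 589 and the supply price is (1600 + 713)/5 = 462.6.
Deadweight loss = ½ · (589 - 462.6) · (950 - 713) = ½ · 126.4 · 237 = 14978.4.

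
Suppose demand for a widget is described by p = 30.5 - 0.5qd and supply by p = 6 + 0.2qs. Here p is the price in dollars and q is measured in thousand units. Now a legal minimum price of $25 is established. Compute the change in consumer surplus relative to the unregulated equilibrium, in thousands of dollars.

-276

Rearranging demand gives qd = 61 - 2p; rearranging supply gives qs = 5p - 30. Without the control the market clears where 61 - 2p = 5p - 30, i.e. p* = 13 and q* = 35.
Because the floor (25) lies above the market-clearing price, it is binding.
At p = 25: qd = 61 - 2·25 = 11 and qs = 5·25 - 30 = 95.
Consumer surplus without the control is ½ · (30.5 - 13) · 35 = 306.25.
With the floor, consumers buy 11 units at 25, so CS = ½ · (30.5 - 25) · 11 = 30.25.
Change in consumer surplus = 30.25 - 306.25 = -276.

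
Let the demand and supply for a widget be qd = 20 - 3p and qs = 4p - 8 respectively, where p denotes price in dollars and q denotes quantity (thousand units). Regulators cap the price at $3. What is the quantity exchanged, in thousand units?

4

Setting quantity demanded equal to quantity supplied, 20 - 3p = 4p - 8, gives p* = 4 and q* = 8.
Since 3 < 4, the ceiling is binding.
At p = 3: qd = 20 - 3·3 = 11 and qs = 4·3 - 8 = 4.
The quantity actually transacted is the short side, supply: 4.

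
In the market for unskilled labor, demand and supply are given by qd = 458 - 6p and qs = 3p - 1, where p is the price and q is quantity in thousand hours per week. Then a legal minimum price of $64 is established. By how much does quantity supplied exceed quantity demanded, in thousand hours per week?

In a free market, 458 - 6p = 3p - 1 gives the equilibrium p* = 51, q* = 152.
The floor of 64 is above the equilibrium price 51, so it binds.
At p = 64: qd = 458 - 6·64 = 74 and qs = 3·64 - 1 = 191.
Surplus = qs - qd = 191 - 74 = 117.

117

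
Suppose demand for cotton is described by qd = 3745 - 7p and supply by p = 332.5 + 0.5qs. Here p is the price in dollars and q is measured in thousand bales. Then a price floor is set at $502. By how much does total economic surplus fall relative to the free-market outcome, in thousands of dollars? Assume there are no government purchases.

Rearranging supply gives qs = 2p - 665. Without the control the market clears where 3745 - 7p = 2p - 665, i.e. p* = 490 and q* = 315.
Because the floor (502) lies above the market-clearing price, it is binding.
At p = 502: qd = 3745 - 7·502 = 231 and qs = 2·502 - 665 = 339.
Quantity traded falls to 231. At q = 231 the demand price is (3745 - 231)/7 = 502 and the supply price is (665 + 231)/2 = 448.
Deadweight loss = ½ · (502 - 448) · (315 - 231) = ½ · 54 · 84 = 2268.

2268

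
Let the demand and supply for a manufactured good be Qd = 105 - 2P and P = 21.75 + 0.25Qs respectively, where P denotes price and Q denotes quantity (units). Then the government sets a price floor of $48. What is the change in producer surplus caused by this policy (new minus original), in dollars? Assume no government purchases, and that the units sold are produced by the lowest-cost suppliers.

16

Rearranging supply gives Qs = 4P - 87. Equilibrium: 105 - 2P = 4P - 87, so 192 = 6P and P* = 32, Q* = 41.
The floor of 48 is above the equilibrium price 32, so it binds.
At P = 48: Qd = 105 - 2·48 = 9 and Qs = 4·48 - 87 = 105.
Producer surplus without the control is ½ · (32 - 21.75) · 41 = 210.125.
With the floor, 9 units are sold at 48. The supply price at Q = 9 is 24, so PS = ½ · [(48 - 21.75) + (48 - 24)] · 9 = 226.125.
Change in producer surplus = 226.125 - 210.125 = 16.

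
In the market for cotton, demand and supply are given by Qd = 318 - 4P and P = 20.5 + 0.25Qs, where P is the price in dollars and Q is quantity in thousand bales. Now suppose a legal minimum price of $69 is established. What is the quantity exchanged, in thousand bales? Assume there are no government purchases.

42

Rearranging supply gives Qs = 4P - 82. Equilibrium: 318 - 4P = 4P - 82, so 400 = 8P and P* = 50, Q* = 118.
Since 69 > 50, the floor is binding.
At P = 69: Qd = 318 - 4·69 = 42 and Qs = 4·69 - 82 = 194.
The quantity actually transacted is the short side, demand: 42.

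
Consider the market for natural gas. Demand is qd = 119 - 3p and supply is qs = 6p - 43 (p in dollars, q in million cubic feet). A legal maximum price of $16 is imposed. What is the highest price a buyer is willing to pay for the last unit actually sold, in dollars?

In a free market, 119 - 3p = 6p - 43 gives the equilibrium p* = 18, q* = 65.
Since 16 < 18, the ceiling is binding.
At p = 16: qd = 119 - 3·16 = 71 and qs = 6·16 - 43 = 53.
Only 53 units reach the market. On the demand curve, the marginal buyer's willingness to pay at q = 53 is (119 - 53)/3 = 22.

22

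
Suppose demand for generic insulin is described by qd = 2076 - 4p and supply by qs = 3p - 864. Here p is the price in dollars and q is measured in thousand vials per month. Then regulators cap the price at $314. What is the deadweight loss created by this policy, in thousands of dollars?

Setting quantity demanded equal to quantity supplied, 2076 - 4p = 3p - 864, gives p* = 420 and q* = 396.
Since 314 < 420, the ceiling is binding.
At p = 314: qd = 2076 - 4·314 = 820 and qs = 3·314 - 864 = 78.
Quantity traded falls to 78. At q = 78 the demand price is (2076 - 78)/4 = 499.5 and the supply price is (864 + 78)/3 = 314.
Deadweight loss = ½ · (499.5 - 314) · (396 - 78) = ½ · 185.5 · 318 = 29494.5.

29494.5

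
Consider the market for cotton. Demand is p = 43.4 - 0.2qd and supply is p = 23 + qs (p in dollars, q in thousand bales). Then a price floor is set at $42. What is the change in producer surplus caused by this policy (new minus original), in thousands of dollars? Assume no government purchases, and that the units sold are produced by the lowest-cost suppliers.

-36

Rearranging demand gives qd = 217 - 5p; rearranging supply gives qs = p - 23. Without the control the market clears where 217 - 5p = p - 23, i.e. p* = 40 and q* = 17.
Since 42 > 40, the floor is binding.
At p = 42: qd = 217 - 5·42 = 7 and qs = 42 - 23 = 19.
Producer surplus without the control is ½ · (40 - 23) · 17 = 144.5.
With the floor, 7 units are sold at 42. The supply price at q = 7 is 30, so PS = ½ · [(42 - 23) + (42 - 30)] · 7 = 108.5.
Change in producer surplus = 108.5 - 144.5 = -36.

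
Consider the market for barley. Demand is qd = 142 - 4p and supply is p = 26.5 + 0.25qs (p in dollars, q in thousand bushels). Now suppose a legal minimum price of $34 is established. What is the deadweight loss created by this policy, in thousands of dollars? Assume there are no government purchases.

Rearranging supply gives qs = 4p - 106. Setting quantity demanded equal to quantity supplied, 142 - 4p = 4p - 106, gives p* = 31 and q* = 18.
Because the floor (34) lies above the market-clearing price, it is binding.
At p = 34: qd = 142 - 4·34 = 6 and qs = 4·34 - 106 = 30.
Quantity traded falls to 6. At q = 6 the demand price is (142 - 6)/4 = 34 and the supply price is (106 + 6)/4 = 28.
Deadweight loss = ½ · (34 - 28) · (18 - 6) = ½ · 6 · 12 = 36.

36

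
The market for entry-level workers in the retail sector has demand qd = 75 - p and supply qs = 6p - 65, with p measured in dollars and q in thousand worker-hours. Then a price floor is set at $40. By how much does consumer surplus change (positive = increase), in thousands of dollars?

-900

Without the control the market clears where 75 - p = 6p - 65, i.e. p* = 20 and q* = 55.
Because the floor (40) lies above the market-clearing price, it is binding.
At p = 40: qd = 75 - 40 = 35 and qs = 6·40 - 65 = 175.
Consumer surplus without the control is ½ · (75 - 20) · 55 = 1512.5.
With the floor, consumers buy 35 units at 40, so CS = ½ · (75 - 40) · 35 = 612.5.
Change in consumer surplus = 612.5 - 1512.5 = -900.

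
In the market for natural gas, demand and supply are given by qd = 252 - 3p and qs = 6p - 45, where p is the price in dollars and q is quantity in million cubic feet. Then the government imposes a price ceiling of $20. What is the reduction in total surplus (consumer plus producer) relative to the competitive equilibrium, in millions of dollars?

Equilibrium: 252 - 3p = 6p - 45, so 297 = 9p and p* = 33, q* = 153.
Since 20 < 33, the ceiling is binding.
At p = 20: qd = 252 - 3·20 = 192 and qs = 6·20 - 45 = 75.
Quantity traded falls to 75. At q = 75 the demand price is (252 - 75)/3 = 59 and the supply price is (45 + 75)/6 = 20.
Deadweight loss = ½ · (59 - 20) · (153 - 75) = ½ · 39 · 78 = 1521.

1521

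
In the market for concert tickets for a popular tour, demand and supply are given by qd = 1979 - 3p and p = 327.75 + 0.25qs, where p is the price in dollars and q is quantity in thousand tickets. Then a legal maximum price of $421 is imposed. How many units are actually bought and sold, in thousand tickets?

Rearranging supply gives qs = 4p - 1311. In a free market, 1979 - 3p = 4p - 1311 gives the equilibrium p* = 470, q* = 569.
Since 421 < 470, the ceiling is binding.
At p = 421: qd = 1979 - 3·421 = 716 and qs = 4·421 - 1311 = 373.
The quantity actually transacted is the short side, supply: 373.

373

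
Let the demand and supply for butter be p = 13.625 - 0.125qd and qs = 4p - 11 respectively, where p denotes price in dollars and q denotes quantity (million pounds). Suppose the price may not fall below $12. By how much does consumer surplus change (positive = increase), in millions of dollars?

Rearranging demand gives qd = 109 - 8p. Equilibrium: 109 - 8p = 4p - 11, so 120 = 12p and p* = 10, q* = 29.
Since 12 > 10, the floor is binding.
At p = 12: qd = 109 - 8·12 = 13 and qs = 4·12 - 11 = 37.
Consumer surplus without the control is ½ · (13.625 - 10) · 29 = 52.5625.
With the floor, consumers buy 13 units at 12, so CS = ½ · (13.625 - 12) · 13 = 10.5625.
Change in consumer surplus = 10.5625 - 52.5625 = -42.

-42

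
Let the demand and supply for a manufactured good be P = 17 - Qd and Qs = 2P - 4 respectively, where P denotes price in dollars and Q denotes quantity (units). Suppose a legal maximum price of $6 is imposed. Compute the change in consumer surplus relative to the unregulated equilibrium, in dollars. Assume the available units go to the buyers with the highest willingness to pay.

6

Rearranging demand gives Qd = 17 - P. In a free market, 17 - P = 2P - 4 gives the equilibrium P* = 7, Q* = 10.
The ceiling of 6 is below the equilibrium price 7, so it binds.
At P = 6: Qd = 17 - 6 = 11 and Qs = 2·6 - 4 = 8.
Consumer surplus without the control is ½ · (17 - 7) · 10 = 50.
With the ceiling, 8 units are sold at 6 (assume they go to the highest-value buyers). The demand price at Q = 8 is 9, so CS = ½ · [(17 - 6) + (9 - 6)] · 8 = 56.
Change in consumer surplus = 56 - 50 = 6.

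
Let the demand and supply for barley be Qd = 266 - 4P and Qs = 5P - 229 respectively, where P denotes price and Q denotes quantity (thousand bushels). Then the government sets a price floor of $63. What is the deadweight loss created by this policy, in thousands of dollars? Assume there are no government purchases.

230.4

Equilibrium: 266 - 4P = 5P - 229, so 495 = 9P and P* = 55, Q* = 46.
Because the floor (63) lies above the market-clearing price, it is binding.
At P = 63: Qd = 266 - 4·63 = 14 and Qs = 5·63 - 229 = 86.
Quantity traded falls to 14. At Q = 14 the demand price is (266 - 14)/4 = 63 and the supply price is (229 + 14)/5 = 48.6.
Deadweight loss = ½ · (63 - 48.6) · (46 - 14) = ½ · 14.4 · 32 = 230.4.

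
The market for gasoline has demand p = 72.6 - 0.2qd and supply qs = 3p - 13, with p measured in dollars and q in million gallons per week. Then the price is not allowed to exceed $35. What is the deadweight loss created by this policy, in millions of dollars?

345.6

Rearranging demand gives qd = 363 - 5p. Setting quantity demanded equal to quantity supplied, 363 - 5p = 3p - 13, gives p* = 47 and q* = 128.
Since 35 < 47, the ceiling is binding.
At p = 35: qd = 363 - 5·35 = 188 and qs = 3·35 - 13 = 92.
Quantity traded falls to 92. At q = 92 the demand price is (363 - 92)/5 = 54.2 and the supply price is (13 + 92)/3 = 35.
Deadweight loss = ½ · (54.2 - 35) · (128 - 92) = ½ · 19.2 · 36 = 345.6.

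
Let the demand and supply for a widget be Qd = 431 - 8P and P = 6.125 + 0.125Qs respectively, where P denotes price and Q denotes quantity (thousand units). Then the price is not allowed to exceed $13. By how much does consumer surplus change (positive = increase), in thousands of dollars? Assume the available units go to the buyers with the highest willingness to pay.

Rearranging supply gives Qs = 8P - 49. In a free market, 431 - 8P = 8P - 49 gives the equilibrium P* = 30, Q* = 191.
Since 13 < 30, the ceiling is binding.
At P = 13: Qd = 431 - 8·13 = 327 and Qs = 8·13 - 49 = 55.
Consumer surplus without the control is ½ · (53.875 - 30) · 191 = 2280.0625.
With the ceiling, 55 units are sold at 13 (assume they go to the highest-value buyers). The demand price at Q = 55 is 47, so CS = ½ · [(53.875 - 13) + (47 - 13)] · 55 = 2059.0625.
Change in consumer surplus = 2059.0625 - 2280.0625 = -221.

-221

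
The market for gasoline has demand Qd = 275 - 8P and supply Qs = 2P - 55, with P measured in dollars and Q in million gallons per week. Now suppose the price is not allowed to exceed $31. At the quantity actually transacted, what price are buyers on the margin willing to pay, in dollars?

33.5

In a free market, 275 - 8P = 2P - 55 gives the equilibrium P* = 33, Q* = 11.
The ceiling of 31 is below the equilibrium price 33, so it binds.
At P = 31: Qd = 275 - 8·31 = 27 and Qs = 2·31 - 55 = 7.
Only 7 units reach the market. On the demand curve, the marginal buyer's willingness to pay at Q = 7 is (275 - 7)/8 = 33.5.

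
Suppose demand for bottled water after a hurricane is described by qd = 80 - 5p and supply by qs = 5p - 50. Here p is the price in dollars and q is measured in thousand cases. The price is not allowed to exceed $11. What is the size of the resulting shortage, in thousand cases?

20

Equilibrium: 80 - 5p = 5p - 50, so 130 = 10p and p* = 13, q* = 15.
Since 11 < 13, the ceiling is binding.
At p = 11: qd = 80 - 5·11 = 25 and qs = 5·11 - 50 = 5.
Shortage = qd - qs = 25 - 5 = 20.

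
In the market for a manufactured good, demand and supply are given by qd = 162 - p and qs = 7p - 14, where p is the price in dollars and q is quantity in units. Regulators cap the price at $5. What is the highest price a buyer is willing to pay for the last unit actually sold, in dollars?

141

Setting quantity demanded equal to quantity supplied, 162 - p = 7p - 14, gives p* = 22 and q* = 140.
Because the ceiling (5) lies below the market-clearing price, it is binding.
At p = 5: qd = 162 - 5 = 157 and qs = 7·5 - 14 = 21.
Only 21 units reach the market. On the demand curve, the marginal buyer's willingness to pay at q = 21 is (162 - 21) = 141.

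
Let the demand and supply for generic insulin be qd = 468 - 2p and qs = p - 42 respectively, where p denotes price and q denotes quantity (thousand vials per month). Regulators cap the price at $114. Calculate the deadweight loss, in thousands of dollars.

Setting quantity demanded equal to quantity supplied, 468 - 2p = p - 42, gives p* = 170 and q* = 128.
The ceiling of 114 is below the equilibrium price 170, so it binds.
At p = 114: qd = 468 - 2·114 = 240 and qs = 114 - 42 = 72.
Quantity traded falls to 72. At q = 72 the demand price is (468 - 72)/2 = 198 and the supply price is 42 + 72 = 114.
Deadweight loss = ½ · (198 - 114) · (128 - 72) = ½ · 84 · 56 = 2352.

2352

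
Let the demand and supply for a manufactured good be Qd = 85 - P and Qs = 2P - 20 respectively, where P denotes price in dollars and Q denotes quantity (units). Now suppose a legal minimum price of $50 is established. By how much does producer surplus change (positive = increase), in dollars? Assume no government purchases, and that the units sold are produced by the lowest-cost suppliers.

Without the control the market clears where 85 - P = 2P - 20, i.e. P* = 35 and Q* = 50.
The floor of 50 is above the equilibrium price 35, so it binds.
At P = 50: Qd = 85 - 50 = 35 and Qs = 2·50 - 20 = 80.
Producer surplus without the control is ½ · (35 - 10) · 50 = 625.
With the floor, 35 units are sold at 50. The supply price at Q = 35 is 27.5, so PS = ½ · [(50 - 10) + (50 - 27.5)] · 35 = 1093.75.
Change in producer surplus = 1093.75 - 625 = 468.75.

468.75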